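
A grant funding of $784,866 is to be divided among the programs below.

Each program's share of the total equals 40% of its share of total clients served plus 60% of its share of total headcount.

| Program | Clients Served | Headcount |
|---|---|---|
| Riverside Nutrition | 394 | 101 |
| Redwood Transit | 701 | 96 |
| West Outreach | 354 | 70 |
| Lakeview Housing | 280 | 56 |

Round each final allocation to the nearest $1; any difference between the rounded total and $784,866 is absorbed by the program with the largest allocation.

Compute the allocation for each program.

Clients served total 1,729; headcount total 323.
Blended shares (40% clients served + 60% headcount): Riverside Nutrition 0.2788; Redwood Transit 0.3405; West Outreach 0.2119; Lakeview Housing 0.1688.
Proportional shares: Riverside Nutrition 218,794.78; Redwood Transit 267,249.10; West Outreach 166,335.09; Lakeview Housing 132,487.03.
After rounding ($1): Riverside Nutrition $218,795; Redwood Transit $267,249; West Outreach $166,335; Lakeview Housing $132,487. Sum = $784,866.
Sum already equals the total — no adjustment.

Riverside Nutrition: $218,795; Redwood Transit: $267,249; West Outreach: $166,335; Lakeview Housing: $132,487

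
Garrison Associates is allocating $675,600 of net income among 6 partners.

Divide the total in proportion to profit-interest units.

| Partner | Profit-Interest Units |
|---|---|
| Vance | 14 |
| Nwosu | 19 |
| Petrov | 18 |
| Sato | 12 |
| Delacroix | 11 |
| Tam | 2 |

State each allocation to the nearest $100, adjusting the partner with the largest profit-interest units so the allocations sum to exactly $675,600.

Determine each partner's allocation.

Vance: $124,500 · Nwosu: $168,800 · Petrov: $160,000 · Sato: $106,700 · Delacroix: $97,800 · Tam: $17,800

Sum of profit-interest units: 76.
Unrounded shares: Vance 14/76 × $675,600 = 124,452.63; Nwosu 19/76 × $675,600 = 168,900.00; Petrov 18/76 × $675,600 = 160,010.53; Sato 12/76 × $675,600 = 106,673.68; Delacroix 11/76 × $675,600 = 97,784.21; Tam 2/76 × $675,600 = 17,778.95.
At nearest $100: Vance $124,500; Nwosu $168,900; Petrov $160,000; Sato $106,700; Delacroix $97,800; Tam $17,800. Sum = $675,700.
Difference $675,600 − $675,700 = −$100 applied to largest profit-interest units (Nwosu): Nwosu becomes $168,800.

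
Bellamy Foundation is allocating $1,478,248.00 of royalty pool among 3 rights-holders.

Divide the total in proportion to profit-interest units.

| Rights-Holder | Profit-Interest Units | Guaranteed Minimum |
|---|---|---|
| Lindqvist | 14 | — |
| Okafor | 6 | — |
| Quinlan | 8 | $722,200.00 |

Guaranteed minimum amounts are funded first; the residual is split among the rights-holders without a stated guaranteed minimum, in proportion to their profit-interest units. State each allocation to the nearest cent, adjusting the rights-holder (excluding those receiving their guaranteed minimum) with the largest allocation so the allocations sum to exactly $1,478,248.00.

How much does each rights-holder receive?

Lindqvist: $529,233.60; Okafor: $226,814.40; Quinlan: $722,200.00

Minimums first: Quinlan $722,200.00. Residual $756,048.00.
Residual split over remaining profit-interest units 20: Lindqvist 529,233.6000 → $529,233.60; Okafor 226,814.4000 → $226,814.40.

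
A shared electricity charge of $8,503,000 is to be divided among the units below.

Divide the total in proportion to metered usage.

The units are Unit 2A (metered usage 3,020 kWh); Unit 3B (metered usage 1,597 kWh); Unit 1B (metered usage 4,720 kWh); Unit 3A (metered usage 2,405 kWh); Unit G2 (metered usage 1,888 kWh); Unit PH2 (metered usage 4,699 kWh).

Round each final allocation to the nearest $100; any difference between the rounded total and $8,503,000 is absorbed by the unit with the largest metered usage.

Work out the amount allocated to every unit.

Total metered usage = 18,329.
Unrounded shares: Unit 2A 3,020/18,329 × $8,503,000 = 1,401,007.15; Unit 3B 1,597/18,329 × $8,503,000 = 740,863.71; Unit 1B 4,720/18,329 × $8,503,000 = 2,189,653.55; Unit 3A 2,405/18,329 × $8,503,000 = 1,115,702.71; Unit G2 1,888/18,329 × $8,503,000 = 875,861.42; Unit PH2 4,699/18,329 × $8,503,000 = 2,179,911.45.
Rounded to nearest $100: Unit 2A $1,401,000; Unit 3B $740,900; Unit 1B $2,189,700; Unit 3A $1,115,700; Unit G2 $875,900; Unit PH2 $2,179,900. Sum = $8,503,100.
Difference $8,503,000 − $8,503,100 = −$100 applied to largest metered usage (Unit 1B): Unit 1B becomes $2,189,600.

Unit 2A: $1,401,000 · Unit 3B: $740,900 · Unit 1B: $2,189,600 · Unit 3A: $1,115,700 · Unit G2: $875,900 · Unit PH2: $2,179,900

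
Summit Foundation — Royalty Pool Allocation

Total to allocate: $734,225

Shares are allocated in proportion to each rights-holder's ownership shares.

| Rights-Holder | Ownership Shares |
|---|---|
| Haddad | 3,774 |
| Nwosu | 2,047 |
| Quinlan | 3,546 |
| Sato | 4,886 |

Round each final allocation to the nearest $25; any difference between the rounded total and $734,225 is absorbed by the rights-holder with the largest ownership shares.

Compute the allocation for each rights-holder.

Ownership shares total: 14,253.
Pro-rata amounts: Haddad 3,774/14,253 × $734,225 = 194,412.77; Nwosu 2,047/14,253 × $734,225 = 105,448.58; Quinlan 3,546/14,253 × $734,225 = 182,667.64; Sato 4,886/14,253 × $734,225 = 251,696.02.
Rounded to nearest $25: Haddad $194,425; Nwosu $105,450; Quinlan $182,675; Sato $251,700. Sum = $734,250.
Difference $734,225 − $734,250 = −$25 applied to largest ownership shares (Sato): Sato becomes $251,675.

Haddad: $194,425 · Nwosu: $105,450 · Quinlan: $182,675 · Sato: $251,675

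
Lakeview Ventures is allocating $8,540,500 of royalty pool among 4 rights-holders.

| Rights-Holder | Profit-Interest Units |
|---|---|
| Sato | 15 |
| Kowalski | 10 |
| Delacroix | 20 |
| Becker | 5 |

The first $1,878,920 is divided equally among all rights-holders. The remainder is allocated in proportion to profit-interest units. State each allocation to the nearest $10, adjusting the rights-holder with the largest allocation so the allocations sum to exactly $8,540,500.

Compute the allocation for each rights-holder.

$1,878,920 shared equally gives $469,730 per rights-holder.
Remainder $6,661,580 by profit-interest units (total 50): Sato 1,998,474.00 → $1,998,470; Kowalski 1,332,316.00 → $1,332,320; Delacroix 2,664,632.00 → $2,664,630; Becker 666,158.00 → $666,160.
Totals: Sato $469,730 + $1,998,470 = $2,468,200; Kowalski $469,730 + $1,332,320 = $1,802,050; Delacroix $469,730 + $2,664,630 = $3,134,360; Becker $469,730 + $666,160 = $1,135,890.

Sato: $2,468,200 · Kowalski: $1,802,050 · Delacroix: $3,134,360 · Becker: $1,135,890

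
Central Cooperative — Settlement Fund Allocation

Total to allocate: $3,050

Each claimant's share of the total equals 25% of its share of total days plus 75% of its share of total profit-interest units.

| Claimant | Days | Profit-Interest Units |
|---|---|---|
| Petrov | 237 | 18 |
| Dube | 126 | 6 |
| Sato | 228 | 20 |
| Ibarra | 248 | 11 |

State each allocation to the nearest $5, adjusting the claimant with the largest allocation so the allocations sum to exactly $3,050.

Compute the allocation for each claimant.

Petrov: $965 | Dube: $365 | Sato: $1,035 | Ibarra: $685

Totals — days 839, profit-interest units 55.
Combined weights (25% days + 75% profit-interest units): Petrov 0.3161; Dube 0.1194; Sato 0.3407; Ibarra 0.2239.
Proportional shares: Petrov 964.03; Dube 364.06; Sato 1,039.03; Ibarra 682.89.
Rounded to nearest $5: Petrov $965; Dube $365; Sato $1,040; Ibarra $685. Sum = $3,055.
Difference $3,050 − $3,055 = −$5 applied to largest allocation (Sato): Sato becomes $1,035.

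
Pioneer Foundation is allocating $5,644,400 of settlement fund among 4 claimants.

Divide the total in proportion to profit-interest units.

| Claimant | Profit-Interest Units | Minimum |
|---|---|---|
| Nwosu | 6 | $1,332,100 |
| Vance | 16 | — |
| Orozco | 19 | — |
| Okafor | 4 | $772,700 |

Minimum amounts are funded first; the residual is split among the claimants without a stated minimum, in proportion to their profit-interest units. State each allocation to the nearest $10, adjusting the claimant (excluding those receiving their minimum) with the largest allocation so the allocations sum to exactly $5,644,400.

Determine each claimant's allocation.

Minimums first: Nwosu $1,332,100; Okafor $772,700. Balance $3,539,600.
Balance split over remaining profit-interest units 35: Vance 1,618,102.86 → $1,618,100; Orozco 1,921,497.14 → $1,921,500.

Nwosu: $1,332,100 · Vance: $1,618,100 · Orozco: $1,921,500 · Okafor: $772,700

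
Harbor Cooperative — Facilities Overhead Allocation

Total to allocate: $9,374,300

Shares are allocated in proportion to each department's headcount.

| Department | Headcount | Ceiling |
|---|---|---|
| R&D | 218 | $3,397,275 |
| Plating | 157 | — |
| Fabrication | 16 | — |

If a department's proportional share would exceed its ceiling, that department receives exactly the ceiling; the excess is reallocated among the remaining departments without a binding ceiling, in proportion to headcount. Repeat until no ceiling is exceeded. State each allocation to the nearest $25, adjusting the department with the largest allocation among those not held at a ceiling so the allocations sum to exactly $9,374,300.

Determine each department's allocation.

R&D: $3,397,275 | Plating: $5,424,225 | Fabrication: $552,800

Sum of headcount: 391.
Unconstrained shares: R&D 5,226,591.82; Plating 3,764,105.12; Fabrication 383,603.07.
Cap binds for R&D ($3,397,275); balance $5,977,025 reallocated over remaining headcount 173.
Remaining shares: Plating 5,424,236.56 → $5,424,225; Fabrication 552,788.44 → $552,800.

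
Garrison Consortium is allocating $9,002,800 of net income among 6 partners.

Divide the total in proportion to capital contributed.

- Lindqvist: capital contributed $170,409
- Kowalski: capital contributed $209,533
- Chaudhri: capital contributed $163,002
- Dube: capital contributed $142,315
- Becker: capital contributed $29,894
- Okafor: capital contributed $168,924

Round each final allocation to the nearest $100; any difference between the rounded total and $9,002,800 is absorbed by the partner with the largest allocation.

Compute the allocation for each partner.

Lindqvist: $1,735,300 · Kowalski: $2,133,800 · Chaudhri: $1,659,900 · Dube: $1,449,200 · Becker: $304,400 · Okafor: $1,720,200

Total capital contributed = 884,077.
Proportional shares: Lindqvist 170,409/884,077 × $9,002,800 = 1,735,321.86; Kowalski 209,533/884,077 × $9,002,800 = 2,133,732.35; Chaudhri 163,002/884,077 × $9,002,800 = 1,659,894.34; Dube 142,315/884,077 × $9,002,800 = 1,449,232.91; Becker 29,894/884,077 × $9,002,800 = 304,418.85; Okafor 168,924/884,077 × $9,002,800 = 1,720,199.70.
After rounding ($100): Lindqvist $1,735,300; Kowalski $2,133,700; Chaudhri $1,659,900; Dube $1,449,200; Becker $304,400; Okafor $1,720,200. Sum = $9,002,700.
Difference $9,002,800 − $9,002,700 = +$100 applied to largest allocation (Kowalski): Kowalski becomes $2,133,800.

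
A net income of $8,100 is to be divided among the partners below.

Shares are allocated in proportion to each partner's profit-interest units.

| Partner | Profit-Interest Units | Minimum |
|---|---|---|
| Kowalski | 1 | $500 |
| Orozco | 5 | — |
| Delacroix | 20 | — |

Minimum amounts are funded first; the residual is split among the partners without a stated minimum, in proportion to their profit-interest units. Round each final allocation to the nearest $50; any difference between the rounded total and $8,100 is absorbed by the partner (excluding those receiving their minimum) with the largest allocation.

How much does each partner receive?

Kowalski: $500 | Orozco: $1,500 | Delacroix: $6,100

Fund the minimums — Kowalski $500. Balance $7,600.
Balance split over remaining profit-interest units 25: Orozco 1,520.00 → $1,500; Delacroix 6,080.00 → $6,100.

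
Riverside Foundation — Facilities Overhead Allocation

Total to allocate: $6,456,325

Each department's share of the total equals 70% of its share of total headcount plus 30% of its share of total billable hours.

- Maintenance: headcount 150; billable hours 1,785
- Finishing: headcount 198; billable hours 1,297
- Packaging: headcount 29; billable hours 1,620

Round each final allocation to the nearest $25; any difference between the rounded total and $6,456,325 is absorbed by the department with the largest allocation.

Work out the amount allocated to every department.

Headcount total 377; billable hours total 4,702.
Combined weights (70% headcount + 30% billable hours): Maintenance 0.3924; Finishing 0.4504; Packaging 0.1572.
Unrounded shares: Maintenance 2,533,476.76; Finishing 2,907,872.47; Packaging 1,014,975.78.
At nearest $25: Maintenance $2,533,475; Finishing $2,907,875; Packaging $1,014,975. Sum = $6,456,325.
Sum already equals the total — no adjustment.

Maintenance: $2,533,475 | Finishing: $2,907,875 | Packaging: $1,014,975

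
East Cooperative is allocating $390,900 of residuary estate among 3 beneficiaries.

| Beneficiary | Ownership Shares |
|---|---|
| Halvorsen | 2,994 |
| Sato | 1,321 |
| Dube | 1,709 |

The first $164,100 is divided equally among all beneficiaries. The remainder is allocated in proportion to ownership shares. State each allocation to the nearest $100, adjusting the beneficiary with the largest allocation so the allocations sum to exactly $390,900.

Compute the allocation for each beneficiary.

Halvorsen: $167,500 · Sato: $104,400 · Dube: $119,000

First tranche $164,100 split equally: $54,700 each.
Remainder $226,800 by ownership shares (total 6,024): Halvorsen 112,722.31 → $112,700; Sato 49,734.86 → $49,700; Dube 64,342.83 → $64,300.
Rounding difference +$100 on remainder applied to Halvorsen.
Totals: Halvorsen $54,700 + $112,800 = $167,500; Sato $54,700 + $49,700 = $104,400; Dube $54,700 + $64,300 = $119,000.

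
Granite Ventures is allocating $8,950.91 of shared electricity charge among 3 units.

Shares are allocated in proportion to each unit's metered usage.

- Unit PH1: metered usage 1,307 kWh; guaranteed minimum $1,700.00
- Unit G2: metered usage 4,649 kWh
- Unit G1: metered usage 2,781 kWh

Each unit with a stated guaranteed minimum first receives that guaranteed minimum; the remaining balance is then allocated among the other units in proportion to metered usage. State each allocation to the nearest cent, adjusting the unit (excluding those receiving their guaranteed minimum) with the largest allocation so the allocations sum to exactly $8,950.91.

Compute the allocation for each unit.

Unit PH1: $1,700.00; Unit G2: $4,536.94; Unit G1: $2,713.97

Guaranteed amounts: Unit PH1 $1,700.00. Balance $7,250.91.
Balance split over remaining metered usage 7,430: Unit G2 4,536.9422 → $4,536.94; Unit G1 2,713.9678 → $2,713.97.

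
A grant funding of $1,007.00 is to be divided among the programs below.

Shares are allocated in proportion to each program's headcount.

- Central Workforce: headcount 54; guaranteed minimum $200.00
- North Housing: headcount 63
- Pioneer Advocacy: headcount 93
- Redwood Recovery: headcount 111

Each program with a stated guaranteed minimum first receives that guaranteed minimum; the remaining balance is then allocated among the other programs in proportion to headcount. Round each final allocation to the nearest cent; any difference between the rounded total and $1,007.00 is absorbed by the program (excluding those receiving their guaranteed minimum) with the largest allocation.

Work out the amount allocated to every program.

Central Workforce: $200.00; North Housing: $190.42; Pioneer Advocacy: $281.09; Redwood Recovery: $335.49

Minimums first: Central Workforce $200.00. Balance $807.00.
Balance split over remaining headcount 267: North Housing 190.4157 → $190.42; Pioneer Advocacy 281.0899 → $281.09; Redwood Recovery 335.4944 → $335.49.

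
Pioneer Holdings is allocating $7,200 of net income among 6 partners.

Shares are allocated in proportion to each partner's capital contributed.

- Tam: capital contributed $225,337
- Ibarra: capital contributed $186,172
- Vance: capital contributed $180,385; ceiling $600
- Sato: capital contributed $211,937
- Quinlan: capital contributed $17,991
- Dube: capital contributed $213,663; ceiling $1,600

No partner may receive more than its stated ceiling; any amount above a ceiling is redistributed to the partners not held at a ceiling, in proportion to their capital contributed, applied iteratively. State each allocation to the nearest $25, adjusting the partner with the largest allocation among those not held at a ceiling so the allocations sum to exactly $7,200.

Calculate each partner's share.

Sum of capital contributed: 1,035,485.
Proportional shares (ignoring caps): Tam 1,566.83; Ibarra 1,294.50; Vance 1,254.26; Sato 1,473.65; Quinlan 125.10; Dube 1,485.66.
Capped: Vance ($600); residual $6,600 reallocated over remaining capital contributed 855,100.
Capped: Dube ($1,600); residual $5,000 reallocated over remaining capital contributed 641,437.
Shares after redistribution: Tam 1,756.50 → $1,750; Ibarra 1,451.21 → $1,450; Sato 1,652.05 → $1,650; Quinlan 140.24 → $150.

Tam: $1,750 · Ibarra: $1,450 · Vance: $600 · Sato: $1,650 · Quinlan: $150 · Dube: $1,600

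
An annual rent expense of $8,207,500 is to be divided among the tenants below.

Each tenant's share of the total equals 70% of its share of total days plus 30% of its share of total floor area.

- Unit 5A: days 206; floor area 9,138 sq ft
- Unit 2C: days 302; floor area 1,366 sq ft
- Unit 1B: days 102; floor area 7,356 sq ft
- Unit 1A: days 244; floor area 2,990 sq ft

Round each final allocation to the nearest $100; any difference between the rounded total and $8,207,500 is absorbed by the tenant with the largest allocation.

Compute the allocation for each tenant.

Totals — days 854, floor area 20,850.
Composite weights (70% days + 30% floor area): Unit 5A 0.3003; Unit 2C 0.2672; Unit 1B 0.1894; Unit 1A 0.2430.
Pro-rata amounts: Unit 5A 2,464,995.19; Unit 2C 2,193,008.38; Unit 1B 1,554,896.79; Unit 1A 1,994,599.64.
At nearest $100: Unit 5A $2,465,000; Unit 2C $2,193,000; Unit 1B $1,554,900; Unit 1A $1,994,600. Sum = $8,207,500.
No rounding difference to absorb.

Unit 5A: $2,465,000; Unit 2C: $2,193,000; Unit 1B: $1,554,900; Unit 1A: $1,994,600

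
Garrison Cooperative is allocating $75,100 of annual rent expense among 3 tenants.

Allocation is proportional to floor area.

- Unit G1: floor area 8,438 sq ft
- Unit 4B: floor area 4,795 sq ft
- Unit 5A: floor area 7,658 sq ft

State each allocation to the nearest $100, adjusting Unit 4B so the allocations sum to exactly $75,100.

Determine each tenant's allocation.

Unit G1: $30,300 | Unit 4B: $17,300 | Unit 5A: $27,500

Floor area total: 20,891.
Unrounded shares: Unit G1 8,438/20,891 × $75,100 = 30,333.34; Unit 4B 4,795/20,891 × $75,100 = 17,237.30; Unit 5A 7,658/20,891 × $75,100 = 27,529.36.
At nearest $100: Unit G1 $30,300; Unit 4B $17,200; Unit 5A $27,500. Sum = $75,000.
Difference $75,100 − $75,000 = +$100 applied to Unit 4B: Unit 4B becomes $17,300.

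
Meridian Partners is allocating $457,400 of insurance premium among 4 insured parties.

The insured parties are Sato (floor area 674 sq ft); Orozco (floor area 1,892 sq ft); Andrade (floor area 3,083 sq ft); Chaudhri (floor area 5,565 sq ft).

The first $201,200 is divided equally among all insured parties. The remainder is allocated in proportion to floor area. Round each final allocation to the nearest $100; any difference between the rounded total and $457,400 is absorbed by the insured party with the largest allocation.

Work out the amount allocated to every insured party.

Equal tier: $201,200 ÷ 4 = $50,300 apiece.
Remainder $256,200 by floor area (total 11,214): Sato 15,398.50 → $15,400; Orozco 43,225.47 → $43,200; Andrade 70,435.58 → $70,400; Chaudhri 127,140.45 → $127,100.
Rounding difference +$100 on remainder applied to Chaudhri.
Totals: Sato $50,300 + $15,400 = $65,700; Orozco $50,300 + $43,200 = $93,500; Andrade $50,300 + $70,400 = $120,700; Chaudhri $50,300 + $127,200 = $177,500.

Sato: $65,700; Orozco: $93,500; Andrade: $120,700; Chaudhri: $177,500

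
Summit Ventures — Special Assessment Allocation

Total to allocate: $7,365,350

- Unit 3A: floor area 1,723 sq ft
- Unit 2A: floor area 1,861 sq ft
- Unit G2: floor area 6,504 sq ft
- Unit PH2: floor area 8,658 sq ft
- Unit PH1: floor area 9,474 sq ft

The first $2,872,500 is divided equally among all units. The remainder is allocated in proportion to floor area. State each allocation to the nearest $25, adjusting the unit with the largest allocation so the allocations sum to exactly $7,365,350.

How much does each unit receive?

Unit 3A: $848,825 · Unit 2A: $870,775 · Unit G2: $1,610,000 · Unit PH2: $1,952,925 · Unit PH1: $2,082,825

$2,872,500 shared equally gives $574,500 per unit.
Remainder $4,492,850 by floor area (total 28,220): Unit 3A 274,315.40 → $274,325; Unit 2A 296,286.10 → $296,275; Unit G2 1,035,488.89 → $1,035,500; Unit PH2 1,378,422.94 → $1,378,425; Unit PH1 1,508,336.67 → $1,508,325.
Totals: Unit 3A $574,500 + $274,325 = $848,825; Unit 2A $574,500 + $296,275 = $870,775; Unit G2 $574,500 + $1,035,500 = $1,610,000; Unit PH2 $574,500 + $1,378,425 = $1,952,925; Unit PH1 $574,500 + $1,508,325 = $2,082,825.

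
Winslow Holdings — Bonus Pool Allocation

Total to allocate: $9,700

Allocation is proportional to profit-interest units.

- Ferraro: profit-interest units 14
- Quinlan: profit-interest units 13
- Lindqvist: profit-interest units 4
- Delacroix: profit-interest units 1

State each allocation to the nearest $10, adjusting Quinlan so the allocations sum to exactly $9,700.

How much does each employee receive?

Total profit-interest units = 32.
Proportional shares: Ferraro 14/32 × $9,700 = 4,243.75; Quinlan 13/32 × $9,700 = 3,940.62; Lindqvist 4/32 × $9,700 = 1,212.50; Delacroix 1/32 × $9,700 = 303.12.
Rounded to nearest $10: Ferraro $4,240; Quinlan $3,940; Lindqvist $1,210; Delacroix $300. Sum = $9,690.
Difference $9,700 − $9,690 = +$10 applied to Quinlan: Quinlan becomes $3,950.

Ferraro: $4,240 | Quinlan: $3,950 | Lindqvist: $1,210 | Delacroix: $300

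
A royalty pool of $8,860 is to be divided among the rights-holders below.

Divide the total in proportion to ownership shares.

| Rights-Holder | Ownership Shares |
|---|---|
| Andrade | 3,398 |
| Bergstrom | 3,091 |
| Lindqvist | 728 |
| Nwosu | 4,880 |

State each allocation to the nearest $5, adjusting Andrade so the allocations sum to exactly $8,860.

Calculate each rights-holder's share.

Ownership shares total: 12,097.
Proportional shares: Andrade 3,398/12,097 × $8,860 = 2,488.74; Bergstrom 3,091/12,097 × $8,860 = 2,263.89; Lindqvist 728/12,097 × $8,860 = 533.20; Nwosu 4,880/12,097 × $8,860 = 3,574.18.
After rounding ($5): Andrade $2,490; Bergstrom $2,265; Lindqvist $535; Nwosu $3,575. Sum = $8,865.
Difference $8,860 − $8,865 = −$5 applied to Andrade: Andrade becomes $2,485.

Andrade: $2,485 · Bergstrom: $2,265 · Lindqvist: $535 · Nwosu: $3,575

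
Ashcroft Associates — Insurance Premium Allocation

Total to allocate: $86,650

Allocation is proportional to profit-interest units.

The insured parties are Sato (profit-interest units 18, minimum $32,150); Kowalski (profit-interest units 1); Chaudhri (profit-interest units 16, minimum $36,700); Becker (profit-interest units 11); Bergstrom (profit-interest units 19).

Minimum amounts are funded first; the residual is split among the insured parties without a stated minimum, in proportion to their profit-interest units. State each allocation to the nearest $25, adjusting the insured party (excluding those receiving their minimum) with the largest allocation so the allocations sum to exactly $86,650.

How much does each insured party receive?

Guaranteed amounts: Sato $32,150; Chaudhri $36,700. Balance $17,800.
Balance split over remaining profit-interest units 31: Kowalski 574.19 → $575; Becker 6,316.13 → $6,325; Bergstrom 10,909.68 → $10,900.

Sato: $32,150; Kowalski: $575; Chaudhri: $36,700; Becker: $6,325; Bergstrom: $10,900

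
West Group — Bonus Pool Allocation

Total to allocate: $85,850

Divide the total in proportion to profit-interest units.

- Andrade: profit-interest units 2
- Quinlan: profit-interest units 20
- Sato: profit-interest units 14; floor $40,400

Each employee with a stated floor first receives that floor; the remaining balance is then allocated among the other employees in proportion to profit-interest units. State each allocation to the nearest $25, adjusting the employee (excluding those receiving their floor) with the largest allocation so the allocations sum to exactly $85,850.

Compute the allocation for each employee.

Minimums first: Sato $40,400. Remaining pool $45,450.
Remaining pool split over remaining profit-interest units 22: Andrade 4,131.82 → $4,125; Quinlan 41,318.18 → $41,325.

Andrade: $4,125 · Quinlan: $41,325 · Sato: $40,400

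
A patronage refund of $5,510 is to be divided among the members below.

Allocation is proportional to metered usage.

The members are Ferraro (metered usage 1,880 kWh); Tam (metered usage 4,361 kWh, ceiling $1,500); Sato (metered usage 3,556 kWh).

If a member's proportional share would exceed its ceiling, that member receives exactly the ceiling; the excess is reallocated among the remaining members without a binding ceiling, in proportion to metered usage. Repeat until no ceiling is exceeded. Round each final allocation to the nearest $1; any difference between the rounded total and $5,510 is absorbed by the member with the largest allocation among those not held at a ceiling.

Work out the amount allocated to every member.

Ferraro: $1,387 · Tam: $1,500 · Sato: $2,623

Metered usage total: 9,797.
Pro-rata shares before constraints: Ferraro 1,057.34; Tam 2,452.70; Sato 1,999.96.
Capped: Tam ($1,500); balance $4,010 reallocated over remaining metered usage 5,436.
Redistributed shares: Ferraro 1,386.83 → $1,387; Sato 2,623.17 → $2,623.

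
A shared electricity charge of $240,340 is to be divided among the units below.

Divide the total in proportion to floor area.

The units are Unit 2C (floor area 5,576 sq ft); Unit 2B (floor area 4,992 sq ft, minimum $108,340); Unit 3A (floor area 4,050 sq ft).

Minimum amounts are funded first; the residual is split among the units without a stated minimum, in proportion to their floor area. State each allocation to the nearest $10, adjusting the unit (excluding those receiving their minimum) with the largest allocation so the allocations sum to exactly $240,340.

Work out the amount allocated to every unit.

Unit 2C: $76,460 | Unit 2B: $108,340 | Unit 3A: $55,540

Minimums first: Unit 2B $108,340. Remaining pool $132,000.
Remaining pool split over remaining floor area 9,626: Unit 2C 76,462.91 → $76,460; Unit 3A 55,537.09 → $55,540.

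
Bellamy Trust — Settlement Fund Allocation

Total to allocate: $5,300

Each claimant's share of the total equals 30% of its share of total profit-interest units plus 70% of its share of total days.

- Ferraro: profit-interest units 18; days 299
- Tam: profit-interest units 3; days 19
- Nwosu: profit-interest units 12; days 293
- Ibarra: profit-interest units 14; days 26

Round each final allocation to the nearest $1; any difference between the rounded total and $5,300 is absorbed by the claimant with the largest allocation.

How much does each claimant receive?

Totals — profit-interest units 47, days 637.
Blended shares (30% profit-interest units + 70% days): Ferraro 0.4435; Tam 0.0400; Nwosu 0.3986; Ibarra 0.1179.
Proportional shares: Ferraro 2,350.36; Tam 212.15; Nwosu 2,112.44; Ibarra 625.05.
Rounded to nearest $1: Ferraro $2,350; Tam $212; Nwosu $2,112; Ibarra $625. Sum = $5,299.
Difference $5,300 − $5,299 = +$1 applied to largest allocation (Ferraro): Ferraro becomes $2,351.

Ferraro: $2,351; Tam: $212; Nwosu: $2,112; Ibarra: $625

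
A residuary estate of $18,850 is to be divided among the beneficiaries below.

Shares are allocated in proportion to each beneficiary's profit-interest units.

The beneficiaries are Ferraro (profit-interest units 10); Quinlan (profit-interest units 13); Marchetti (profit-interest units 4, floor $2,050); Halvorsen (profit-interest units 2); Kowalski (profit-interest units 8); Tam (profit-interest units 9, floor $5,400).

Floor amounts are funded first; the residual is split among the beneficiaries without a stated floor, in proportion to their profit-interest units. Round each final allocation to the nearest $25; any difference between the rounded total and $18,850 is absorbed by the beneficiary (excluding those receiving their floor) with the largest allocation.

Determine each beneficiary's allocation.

Minimums first: Marchetti $2,050; Tam $5,400. Residual $11,400.
Residual split over remaining profit-interest units 33: Ferraro 3,454.55 → $3,450; Quinlan 4,490.91 → $4,500; Halvorsen 690.91 → $700; Kowalski 2,763.64 → $2,775.
Rounding difference −$25 applied to Quinlan → $4,475.

Ferraro: $3,450 | Quinlan: $4,475 | Marchetti: $2,050 | Halvorsen: $700 | Kowalski: $2,775 | Tam: $5,400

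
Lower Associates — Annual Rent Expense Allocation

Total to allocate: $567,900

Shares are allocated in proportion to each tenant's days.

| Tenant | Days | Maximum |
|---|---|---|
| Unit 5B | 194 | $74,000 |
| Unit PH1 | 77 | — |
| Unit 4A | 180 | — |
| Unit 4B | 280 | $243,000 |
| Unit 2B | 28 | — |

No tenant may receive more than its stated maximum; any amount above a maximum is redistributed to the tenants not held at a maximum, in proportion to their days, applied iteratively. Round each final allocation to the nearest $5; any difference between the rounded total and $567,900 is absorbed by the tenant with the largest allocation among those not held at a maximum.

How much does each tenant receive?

Days total: 759.
Unconstrained shares: Unit 5B 145,154.94; Unit PH1 57,613.04; Unit 4A 134,679.84; Unit 4B 209,501.98; Unit 2B 20,950.20.
Capped: Unit 5B ($74,000); remaining pool $493,900 reallocated over remaining days 565.
Capped: Unit 4B ($243,000); remaining pool $250,900 reallocated over remaining days 285.
Redistributed shares: Unit PH1 67,787.02 → $67,785; Unit 4A 158,463.16 → $158,465; Unit 2B 24,649.82 → $24,650.

Unit 5B: $74,000 | Unit PH1: $67,785 | Unit 4A: $158,465 | Unit 4B: $243,000 | Unit 2B: $24,650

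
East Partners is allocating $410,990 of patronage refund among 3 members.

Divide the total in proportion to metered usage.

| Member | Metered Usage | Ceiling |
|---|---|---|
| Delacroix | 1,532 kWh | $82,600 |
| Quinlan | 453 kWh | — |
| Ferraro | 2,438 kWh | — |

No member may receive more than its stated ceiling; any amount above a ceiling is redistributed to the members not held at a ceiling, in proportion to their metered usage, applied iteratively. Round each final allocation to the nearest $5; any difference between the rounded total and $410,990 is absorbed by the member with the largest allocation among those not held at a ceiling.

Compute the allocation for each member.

Metered usage total: 4,423.
Pro-rata shares before constraints: Delacroix 142,355.12; Quinlan 42,093.26; Ferraro 226,541.63.
Held at cap: Delacroix ($82,600); residual $328,390 reallocated over remaining metered usage 2,891.
Remaining shares: Quinlan 51,456.48 → $51,455; Ferraro 276,933.52 → $276,935.

Delacroix: $82,600 | Quinlan: $51,455 | Ferraro: $276,935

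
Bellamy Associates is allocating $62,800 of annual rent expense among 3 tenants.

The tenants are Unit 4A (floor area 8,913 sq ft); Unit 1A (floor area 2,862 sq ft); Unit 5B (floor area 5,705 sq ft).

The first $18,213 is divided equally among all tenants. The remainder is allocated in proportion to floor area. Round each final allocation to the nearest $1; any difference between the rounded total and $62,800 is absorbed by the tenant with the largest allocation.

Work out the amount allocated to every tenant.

First tranche $18,213 split equally: $6,071 each.
Remainder $44,587 by floor area (total 17,480): Unit 4A 22,734.78 → $22,735; Unit 1A 7,300.23 → $7,300; Unit 5B 14,551.99 → $14,552.
Totals: Unit 4A $6,071 + $22,735 = $28,806; Unit 1A $6,071 + $7,300 = $13,371; Unit 5B $6,071 + $14,552 = $20,623.

Unit 4A: $28,806 | Unit 1A: $13,371 | Unit 5B: $20,623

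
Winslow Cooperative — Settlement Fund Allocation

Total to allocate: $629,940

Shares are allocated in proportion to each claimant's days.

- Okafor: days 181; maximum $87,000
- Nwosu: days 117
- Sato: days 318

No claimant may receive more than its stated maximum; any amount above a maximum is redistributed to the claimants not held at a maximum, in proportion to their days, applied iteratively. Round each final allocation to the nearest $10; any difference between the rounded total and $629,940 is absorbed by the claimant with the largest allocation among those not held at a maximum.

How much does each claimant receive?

Combined days = 616.
Unconstrained shares: Okafor 185,096.01; Nwosu 119,647.69; Sato 325,196.30.
Cap binds for Okafor ($87,000); remaining pool $542,940 reallocated over remaining days 435.
Remaining shares: Nwosu 146,032.14 → $146,030; Sato 396,907.86 → $396,910.

Okafor: $87,000 | Nwosu: $146,030 | Sato: $396,910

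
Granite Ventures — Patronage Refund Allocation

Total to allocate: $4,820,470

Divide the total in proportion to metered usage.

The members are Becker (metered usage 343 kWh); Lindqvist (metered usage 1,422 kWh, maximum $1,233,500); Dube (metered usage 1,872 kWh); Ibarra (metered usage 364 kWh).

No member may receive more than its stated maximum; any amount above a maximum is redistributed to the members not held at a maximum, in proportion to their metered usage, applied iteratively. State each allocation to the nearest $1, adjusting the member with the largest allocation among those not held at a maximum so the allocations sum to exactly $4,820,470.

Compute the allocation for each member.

Metered usage total: 4,001.
Proportional shares (ignoring caps): Becker 413,251.99; Lindqvist 1,713,248.77; Dube 2,255,416.11; Ibarra 438,553.13.
Capped: Lindqvist ($1,233,500); balance $3,586,970 reallocated over remaining metered usage 2,579.
Shares after redistribution: Becker 477,057.27 → $477,057; Dube 2,603,647.86 → $2,603,648; Ibarra 506,264.86 → $506,265.

Becker: $477,057; Lindqvist: $1,233,500; Dube: $2,603,648; Ibarra: $506,265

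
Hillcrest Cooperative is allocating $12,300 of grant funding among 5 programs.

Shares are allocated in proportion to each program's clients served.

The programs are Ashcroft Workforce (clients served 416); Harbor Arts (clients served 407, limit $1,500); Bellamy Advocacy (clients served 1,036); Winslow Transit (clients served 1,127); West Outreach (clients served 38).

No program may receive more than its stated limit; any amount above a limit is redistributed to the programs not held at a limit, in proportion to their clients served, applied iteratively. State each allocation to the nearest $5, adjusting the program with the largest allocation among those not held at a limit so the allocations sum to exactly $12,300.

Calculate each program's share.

Sum of clients served: 3,024.
Unconstrained shares: Ashcroft Workforce 1,692.06; Harbor Arts 1,655.46; Bellamy Advocacy 4,213.89; Winslow Transit 4,584.03; West Outreach 154.56.
Held at cap: Harbor Arts ($1,500); balance $10,800 reallocated over remaining clients served 2,617.
Redistributed shares: Ashcroft Workforce 1,716.77 → $1,715; Bellamy Advocacy 4,275.43 → $4,275; Winslow Transit 4,650.97 → $4,650; West Outreach 156.82 → $155.
Rounding difference +$5 applied to Winslow Transit → $4,655.

Ashcroft Workforce: $1,715 | Harbor Arts: $1,500 | Bellamy Advocacy: $4,275 | Winslow Transit: $4,655 | West Outreach: $155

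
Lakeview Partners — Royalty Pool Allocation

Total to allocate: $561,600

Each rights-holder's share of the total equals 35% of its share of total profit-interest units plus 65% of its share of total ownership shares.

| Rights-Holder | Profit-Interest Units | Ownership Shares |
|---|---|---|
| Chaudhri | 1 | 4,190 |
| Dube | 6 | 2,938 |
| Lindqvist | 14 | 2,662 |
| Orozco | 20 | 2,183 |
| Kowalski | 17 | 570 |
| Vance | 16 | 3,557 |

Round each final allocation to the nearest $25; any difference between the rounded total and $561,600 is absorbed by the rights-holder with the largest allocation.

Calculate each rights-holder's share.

Chaudhri: $97,650; Dube: $82,550; Lindqvist: $97,550; Orozco: $102,625; Kowalski: $58,075; Vance: $123,150

Totals — profit-interest units 74, ownership shares 16,100.
Blended shares (35% profit-interest units + 65% ownership shares): Chaudhri 0.1739; Dube 0.1470; Lindqvist 0.1737; Orozco 0.1827; Kowalski 0.1034; Vance 0.2193.
Proportional shares: Chaudhri 97,657.31; Dube 82,551.43; Lindqvist 97,543.33; Orozco 102,620.12; Kowalski 58,079.45; Vance 123,148.36.
Rounded to nearest $25: Chaudhri $97,650; Dube $82,550; Lindqvist $97,550; Orozco $102,625; Kowalski $58,075; Vance $123,150. Sum = $561,600.
Rounded total matches; no reconciliation needed.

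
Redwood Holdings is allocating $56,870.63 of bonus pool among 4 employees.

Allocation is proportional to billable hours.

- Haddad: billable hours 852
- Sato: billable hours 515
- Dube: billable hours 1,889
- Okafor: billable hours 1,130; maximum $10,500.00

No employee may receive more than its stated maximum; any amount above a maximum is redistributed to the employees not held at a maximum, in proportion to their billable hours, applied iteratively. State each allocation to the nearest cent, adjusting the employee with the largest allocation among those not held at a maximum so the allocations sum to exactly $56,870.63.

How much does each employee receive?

Sum of billable hours: 4,386.
Unconstrained shares: Haddad 11,047.3727; Sato 6,677.6960; Dube 24,493.5294; Okafor 14,652.0319.
Held at cap: Okafor ($10,500.00); balance $46,370.63 reallocated over remaining billable hours 3,256.
Shares after redistribution: Haddad 12,133.8381 → $12,133.84; Sato 7,334.4209 → $7,334.42; Dube 26,902.3710 → $26,902.37.

Haddad: $12,133.84 | Sato: $7,334.42 | Dube: $26,902.37 | Okafor: $10,500.00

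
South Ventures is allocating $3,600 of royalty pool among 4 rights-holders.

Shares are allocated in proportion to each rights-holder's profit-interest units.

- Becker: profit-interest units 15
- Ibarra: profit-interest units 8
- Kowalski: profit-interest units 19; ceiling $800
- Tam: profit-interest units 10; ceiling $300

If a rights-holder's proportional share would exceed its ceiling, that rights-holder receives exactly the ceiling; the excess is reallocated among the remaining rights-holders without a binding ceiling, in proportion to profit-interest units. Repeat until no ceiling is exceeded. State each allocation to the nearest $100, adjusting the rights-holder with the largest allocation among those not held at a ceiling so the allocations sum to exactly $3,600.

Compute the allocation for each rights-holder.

Becker: $1,600 | Ibarra: $900 | Kowalski: $800 | Tam: $300

Combined profit-interest units = 52.
Unconstrained shares: Becker 1,038.46; Ibarra 553.85; Kowalski 1,315.38; Tam 692.31.
Cap binds for Kowalski ($800), Tam ($300); remaining pool $2,500 reallocated over remaining profit-interest units 23.
Redistributed shares: Becker 1,630.43 → $1,600; Ibarra 869.57 → $900.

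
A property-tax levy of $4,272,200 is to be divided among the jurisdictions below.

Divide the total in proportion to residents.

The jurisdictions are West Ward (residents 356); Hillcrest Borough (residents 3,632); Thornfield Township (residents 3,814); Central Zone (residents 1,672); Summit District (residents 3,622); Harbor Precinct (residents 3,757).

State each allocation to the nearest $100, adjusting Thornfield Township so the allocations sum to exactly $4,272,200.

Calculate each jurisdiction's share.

West Ward: $90,200; Hillcrest Borough: $920,700; Thornfield Township: $966,900; Central Zone: $423,800; Summit District: $918,200; Harbor Precinct: $952,400

Sum of residents: 16,853.
Raw shares: West Ward 356/16,853 × $4,272,200 = 90,245.25; Hillcrest Borough 3,632/16,853 × $4,272,200 = 920,704.35; Thornfield Township 3,814/16,853 × $4,272,200 = 966,840.97; Central Zone 1,672/16,853 × $4,272,200 = 423,848.48; Summit District 3,622/16,853 × $4,272,200 = 918,169.37; Harbor Precinct 3,757/16,853 × $4,272,200 = 952,391.59.
After rounding ($100): West Ward $90,200; Hillcrest Borough $920,700; Thornfield Township $966,800; Central Zone $423,800; Summit District $918,200; Harbor Precinct $952,400. Sum = $4,272,100.
Difference $4,272,200 − $4,272,100 = +$100 applied to Thornfield Township: Thornfield Township becomes $966,900.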